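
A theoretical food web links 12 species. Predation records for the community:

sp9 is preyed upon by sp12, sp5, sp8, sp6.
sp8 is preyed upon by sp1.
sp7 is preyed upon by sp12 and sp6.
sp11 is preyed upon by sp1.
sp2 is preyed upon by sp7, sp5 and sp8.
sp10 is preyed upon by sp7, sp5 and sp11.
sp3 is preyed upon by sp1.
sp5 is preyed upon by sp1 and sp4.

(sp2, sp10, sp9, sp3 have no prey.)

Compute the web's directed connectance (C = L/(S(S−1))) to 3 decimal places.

C = 0.129

The web has S = 12 species and L = 17 feeding links.
C = L / (S(S−1)) = 17 / 132 = 0.1288 ≈ 0.129.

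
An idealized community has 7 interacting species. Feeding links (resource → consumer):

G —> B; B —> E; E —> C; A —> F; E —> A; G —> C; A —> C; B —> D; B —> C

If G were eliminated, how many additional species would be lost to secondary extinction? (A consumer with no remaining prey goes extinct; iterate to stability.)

6

Remove G.
Round 1: B (all prey gone) → extinct.
Round 2: E (all prey gone), D (all prey gone) → extinct.
Round 3: A (all prey gone) → extinct.
Round 4: C (all prey gone), F (all prey gone) → extinct.
No further losses. Total secondary extinctions: 6.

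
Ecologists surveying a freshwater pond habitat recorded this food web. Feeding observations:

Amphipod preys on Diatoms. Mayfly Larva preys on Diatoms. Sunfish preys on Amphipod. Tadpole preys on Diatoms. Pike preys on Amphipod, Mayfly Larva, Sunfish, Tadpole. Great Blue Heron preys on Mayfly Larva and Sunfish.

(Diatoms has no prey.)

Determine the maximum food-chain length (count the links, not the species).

One longest chain: Diatoms → Amphipod → Sunfish → Great Blue Heron.
It has 4 species and 3 links.

3 links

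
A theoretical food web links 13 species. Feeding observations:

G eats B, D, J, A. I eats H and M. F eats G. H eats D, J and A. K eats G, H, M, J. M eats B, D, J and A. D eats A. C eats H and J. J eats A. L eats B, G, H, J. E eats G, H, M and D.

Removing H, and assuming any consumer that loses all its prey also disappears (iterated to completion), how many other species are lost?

0

Remove H.
Every predator of it retains at least one other prey: I still has M; C still has J; L still has B, J, G; K still has J, M, G; E still has D, M, G.
No consumer loses all prey, so no secondary extinctions occur.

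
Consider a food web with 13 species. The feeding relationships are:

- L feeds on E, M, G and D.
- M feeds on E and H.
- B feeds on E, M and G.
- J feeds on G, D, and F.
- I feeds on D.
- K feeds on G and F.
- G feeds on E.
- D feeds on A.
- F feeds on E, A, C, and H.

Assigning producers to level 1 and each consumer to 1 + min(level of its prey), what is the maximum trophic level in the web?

Producers (level 1): C, A, H, E.
Following each consumer down to its lowest-level prey: A → D → J (levels 1 through 3).
All prey of J (D 2, G 2, F 2) are at level 2 or above, so J is at level 1 + 2 = 3.
Every consumer has at least one prey at level 2 or below, so none exceeds level 3.

3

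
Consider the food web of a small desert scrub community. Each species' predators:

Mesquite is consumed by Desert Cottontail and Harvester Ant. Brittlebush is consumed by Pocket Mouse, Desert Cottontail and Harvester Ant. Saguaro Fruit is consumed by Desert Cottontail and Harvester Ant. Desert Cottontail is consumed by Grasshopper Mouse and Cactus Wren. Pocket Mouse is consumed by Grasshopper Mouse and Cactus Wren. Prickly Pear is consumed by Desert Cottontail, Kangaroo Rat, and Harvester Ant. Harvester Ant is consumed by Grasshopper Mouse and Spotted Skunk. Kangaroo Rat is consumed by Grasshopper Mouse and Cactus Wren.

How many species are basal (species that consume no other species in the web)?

4

Basal species (no prey listed): Brittlebush, Saguaro Fruit, Prickly Pear, Mesquite.
Count: 4.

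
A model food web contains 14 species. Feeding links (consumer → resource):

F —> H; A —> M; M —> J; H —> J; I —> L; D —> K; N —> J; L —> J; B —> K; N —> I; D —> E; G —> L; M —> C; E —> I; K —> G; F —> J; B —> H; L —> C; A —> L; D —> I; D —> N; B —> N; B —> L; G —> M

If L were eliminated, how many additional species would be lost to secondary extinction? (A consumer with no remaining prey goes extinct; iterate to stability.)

Remove L.
Round 1: I (all prey gone) → extinct.
Round 2: E (all prey gone) → extinct.
No further losses. Total secondary extinctions: 2.

2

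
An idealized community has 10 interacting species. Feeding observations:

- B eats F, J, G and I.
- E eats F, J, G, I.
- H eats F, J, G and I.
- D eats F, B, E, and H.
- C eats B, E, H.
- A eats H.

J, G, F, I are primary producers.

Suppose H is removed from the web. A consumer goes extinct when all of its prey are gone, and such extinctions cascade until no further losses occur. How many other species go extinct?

Remove H.
Round 1: A (all prey gone) → extinct.
No further losses. Total secondary extinctions: 1.

1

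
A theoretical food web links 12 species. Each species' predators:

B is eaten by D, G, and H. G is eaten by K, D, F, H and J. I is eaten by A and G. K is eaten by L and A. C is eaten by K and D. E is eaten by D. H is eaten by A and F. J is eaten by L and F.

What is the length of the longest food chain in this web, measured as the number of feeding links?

One longest chain: I → G → J → L.
It has 4 species and 3 links.

3 links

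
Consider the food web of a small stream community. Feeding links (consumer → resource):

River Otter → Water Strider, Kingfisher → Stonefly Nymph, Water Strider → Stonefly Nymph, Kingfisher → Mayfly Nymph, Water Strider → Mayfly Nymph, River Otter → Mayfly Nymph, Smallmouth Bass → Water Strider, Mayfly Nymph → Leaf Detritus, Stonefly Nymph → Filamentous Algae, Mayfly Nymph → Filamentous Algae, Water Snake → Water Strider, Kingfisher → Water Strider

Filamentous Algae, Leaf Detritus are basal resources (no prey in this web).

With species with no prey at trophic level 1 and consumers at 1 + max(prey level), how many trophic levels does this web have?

4

Basal resources (level 1): Filamentous Algae, Leaf Detritus.
Filamentous Algae → Stonefly Nymph → Water Strider → Water Snake gives Water Snake level 4.
No species has a prey at level 4, so no species reaches level 5.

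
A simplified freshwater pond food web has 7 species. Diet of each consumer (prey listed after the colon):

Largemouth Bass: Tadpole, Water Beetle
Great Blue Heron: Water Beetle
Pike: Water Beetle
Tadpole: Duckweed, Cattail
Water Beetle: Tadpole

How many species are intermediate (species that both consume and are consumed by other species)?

2

Intermediate species (has both prey and predators): Tadpole, Water Beetle.
Count: 2.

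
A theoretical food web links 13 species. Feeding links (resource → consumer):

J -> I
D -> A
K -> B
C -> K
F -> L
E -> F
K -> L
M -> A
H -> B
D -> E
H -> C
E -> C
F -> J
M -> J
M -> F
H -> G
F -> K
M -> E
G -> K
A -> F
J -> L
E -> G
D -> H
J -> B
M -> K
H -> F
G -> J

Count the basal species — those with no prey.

Basal species (no prey listed): M, D.
Count: 2.

2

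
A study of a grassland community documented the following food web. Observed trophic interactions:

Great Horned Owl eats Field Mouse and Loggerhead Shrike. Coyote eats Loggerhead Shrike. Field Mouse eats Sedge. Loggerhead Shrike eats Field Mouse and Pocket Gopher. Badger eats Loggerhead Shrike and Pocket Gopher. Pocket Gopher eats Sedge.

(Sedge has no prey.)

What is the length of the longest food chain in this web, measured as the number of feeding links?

One longest chain: Sedge → Pocket Gopher → Loggerhead Shrike → Badger.
It has 4 species and 3 links.

3 links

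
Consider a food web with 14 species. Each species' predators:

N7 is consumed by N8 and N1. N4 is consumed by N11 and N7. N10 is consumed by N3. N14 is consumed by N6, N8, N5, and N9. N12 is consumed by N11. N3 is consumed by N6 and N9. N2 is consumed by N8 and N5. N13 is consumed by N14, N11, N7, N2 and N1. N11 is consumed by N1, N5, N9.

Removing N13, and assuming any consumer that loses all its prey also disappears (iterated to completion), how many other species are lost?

Remove N13.
Round 1: N2 (all prey gone), N14 (all prey gone) → extinct.
No further losses. Total secondary extinctions: 2.

2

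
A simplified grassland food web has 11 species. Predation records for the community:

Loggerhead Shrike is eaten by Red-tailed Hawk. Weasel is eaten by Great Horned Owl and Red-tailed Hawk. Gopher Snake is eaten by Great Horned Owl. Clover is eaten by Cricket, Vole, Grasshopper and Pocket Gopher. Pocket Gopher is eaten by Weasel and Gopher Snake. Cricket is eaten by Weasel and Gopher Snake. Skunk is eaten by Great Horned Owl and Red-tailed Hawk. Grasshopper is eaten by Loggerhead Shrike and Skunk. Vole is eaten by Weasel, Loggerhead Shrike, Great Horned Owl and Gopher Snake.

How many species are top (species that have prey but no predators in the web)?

2

Top species (has prey, but nothing eats it): Great Horned Owl, Red-tailed Hawk.
Count: 2.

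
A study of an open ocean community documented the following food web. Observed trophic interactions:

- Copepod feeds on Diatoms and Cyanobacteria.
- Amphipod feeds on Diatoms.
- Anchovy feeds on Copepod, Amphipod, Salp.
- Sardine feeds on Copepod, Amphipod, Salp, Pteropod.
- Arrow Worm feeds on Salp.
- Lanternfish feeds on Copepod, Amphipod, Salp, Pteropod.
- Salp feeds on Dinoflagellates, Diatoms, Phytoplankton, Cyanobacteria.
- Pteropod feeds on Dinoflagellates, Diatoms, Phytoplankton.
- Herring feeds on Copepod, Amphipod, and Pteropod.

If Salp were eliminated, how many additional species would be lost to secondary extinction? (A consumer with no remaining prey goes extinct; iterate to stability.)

1

Remove Salp.
Round 1: Arrow Worm (all prey gone) → extinct.
No further losses. Total secondary extinctions: 1.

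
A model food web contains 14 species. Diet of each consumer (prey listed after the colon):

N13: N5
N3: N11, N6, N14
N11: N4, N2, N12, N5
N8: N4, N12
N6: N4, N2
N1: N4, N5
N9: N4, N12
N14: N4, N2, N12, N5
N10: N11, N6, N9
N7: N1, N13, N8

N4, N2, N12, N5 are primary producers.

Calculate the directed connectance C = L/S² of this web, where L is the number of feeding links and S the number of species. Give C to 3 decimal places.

The web has S = 14 species and L = 26 feeding links.
C = L / S² = 26 / 196 = 0.1327 ≈ 0.133.

C = 0.133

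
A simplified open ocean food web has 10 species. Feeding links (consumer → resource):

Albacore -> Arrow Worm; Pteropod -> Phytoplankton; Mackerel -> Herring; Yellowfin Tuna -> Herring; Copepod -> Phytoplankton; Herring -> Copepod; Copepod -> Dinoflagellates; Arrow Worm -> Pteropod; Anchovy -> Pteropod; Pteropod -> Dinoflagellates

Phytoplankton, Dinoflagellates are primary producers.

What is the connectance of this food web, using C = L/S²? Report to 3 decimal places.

C = 0.100

The web has S = 10 species and L = 10 feeding links.
C = L / S² = 10 / 100 = 0.1000 ≈ 0.100.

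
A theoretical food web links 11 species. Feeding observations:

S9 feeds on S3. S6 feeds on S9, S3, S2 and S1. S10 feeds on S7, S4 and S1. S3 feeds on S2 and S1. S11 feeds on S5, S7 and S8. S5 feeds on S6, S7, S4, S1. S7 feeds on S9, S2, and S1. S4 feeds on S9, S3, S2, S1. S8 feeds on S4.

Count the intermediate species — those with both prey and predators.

7

Intermediate species (has both prey and predators): S3, S9, S6, S7, S4, S5, S8.
Count: 7.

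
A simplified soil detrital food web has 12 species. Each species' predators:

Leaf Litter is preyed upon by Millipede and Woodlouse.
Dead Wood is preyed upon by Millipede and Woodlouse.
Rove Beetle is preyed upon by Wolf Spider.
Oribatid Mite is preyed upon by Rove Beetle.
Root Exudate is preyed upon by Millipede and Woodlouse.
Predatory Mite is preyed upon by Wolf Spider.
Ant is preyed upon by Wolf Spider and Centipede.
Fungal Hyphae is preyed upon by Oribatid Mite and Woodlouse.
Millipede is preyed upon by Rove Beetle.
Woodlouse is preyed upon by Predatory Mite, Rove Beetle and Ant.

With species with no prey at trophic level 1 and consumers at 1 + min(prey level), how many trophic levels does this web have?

4

Basal resources (level 1): Leaf Litter, Fungal Hyphae, Dead Wood, Root Exudate.
Following each consumer down to its lowest-level prey: Leaf Litter → Woodlouse → Predatory Mite → Wolf Spider (levels 1 through 4).
All prey of Wolf Spider (Predatory Mite 3, Ant 3, Rove Beetle 3) are at level 3 or above, so Wolf Spider is at level 1 + 3 = 4.
Every consumer has at least one prey at level 3 or below, so none exceeds level 4.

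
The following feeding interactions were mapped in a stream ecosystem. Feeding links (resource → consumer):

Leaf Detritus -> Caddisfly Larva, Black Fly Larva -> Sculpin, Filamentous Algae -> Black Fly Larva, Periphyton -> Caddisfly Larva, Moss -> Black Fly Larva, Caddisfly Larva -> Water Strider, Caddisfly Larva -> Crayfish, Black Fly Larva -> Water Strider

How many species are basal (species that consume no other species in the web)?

Basal species (no prey listed): Periphyton, Moss, Filamentous Algae, Leaf Detritus.
Count: 4.

4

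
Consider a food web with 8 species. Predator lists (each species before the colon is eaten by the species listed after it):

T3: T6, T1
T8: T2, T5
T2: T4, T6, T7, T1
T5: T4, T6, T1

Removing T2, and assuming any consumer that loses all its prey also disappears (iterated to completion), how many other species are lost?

1

Remove T2.
Round 1: T7 (all prey gone) → extinct.
No further losses. Total secondary extinctions: 1.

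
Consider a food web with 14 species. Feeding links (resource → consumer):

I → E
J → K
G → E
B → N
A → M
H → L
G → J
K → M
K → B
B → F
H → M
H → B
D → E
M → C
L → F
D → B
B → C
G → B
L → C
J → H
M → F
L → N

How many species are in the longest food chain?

One longest chain: G → J → K → B → F.
It has 5 species and 4 links.

5 species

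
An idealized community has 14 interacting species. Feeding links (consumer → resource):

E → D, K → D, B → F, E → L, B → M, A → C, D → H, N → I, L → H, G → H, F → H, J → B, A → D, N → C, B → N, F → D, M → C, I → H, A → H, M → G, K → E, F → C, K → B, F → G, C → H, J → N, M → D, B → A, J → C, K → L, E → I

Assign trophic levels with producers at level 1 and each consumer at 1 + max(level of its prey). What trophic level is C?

Trophic level 2

H is a producer → level 1.
C eats H → level 2.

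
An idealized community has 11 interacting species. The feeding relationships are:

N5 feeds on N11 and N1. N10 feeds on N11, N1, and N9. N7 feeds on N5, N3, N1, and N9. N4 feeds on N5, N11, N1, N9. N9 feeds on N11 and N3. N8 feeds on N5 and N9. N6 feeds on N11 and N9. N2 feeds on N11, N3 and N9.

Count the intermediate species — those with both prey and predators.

2

Intermediate species (has both prey and predators): N5, N9.
Count: 2.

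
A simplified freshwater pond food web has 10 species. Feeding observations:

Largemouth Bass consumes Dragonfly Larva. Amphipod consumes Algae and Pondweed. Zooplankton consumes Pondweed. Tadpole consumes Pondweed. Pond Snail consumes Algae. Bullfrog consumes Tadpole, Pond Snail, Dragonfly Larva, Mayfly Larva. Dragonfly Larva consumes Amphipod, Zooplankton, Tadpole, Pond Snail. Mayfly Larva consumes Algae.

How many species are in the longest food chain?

4 species

One longest chain: Pondweed → Zooplankton → Dragonfly Larva → Largemouth Bass.
It has 4 species and 3 links.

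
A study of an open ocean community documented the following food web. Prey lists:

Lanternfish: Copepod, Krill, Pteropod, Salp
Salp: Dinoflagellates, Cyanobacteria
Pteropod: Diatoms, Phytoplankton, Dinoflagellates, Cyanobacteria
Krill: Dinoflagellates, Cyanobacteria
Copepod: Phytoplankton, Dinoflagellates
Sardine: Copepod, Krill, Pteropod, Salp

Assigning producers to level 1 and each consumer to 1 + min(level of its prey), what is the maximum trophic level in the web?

Producers (level 1): Diatoms, Phytoplankton, Dinoflagellates, Cyanobacteria.
Following each consumer down to its lowest-level prey: Phytoplankton → Copepod → Sardine (levels 1 through 3).
All prey of Sardine (Copepod 2, Krill 2, Pteropod 2, Salp 2) are at level 2 or above, so Sardine is at level 1 + 2 = 3.
Every consumer has at least one prey at level 2 or below, so none exceeds level 3.

3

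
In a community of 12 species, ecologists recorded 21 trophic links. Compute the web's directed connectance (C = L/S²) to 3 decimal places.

The web has S = 12 species and L = 21 feeding links.
C = L / S² = 21 / 144 = 0.1458 ≈ 0.146.

C = 0.146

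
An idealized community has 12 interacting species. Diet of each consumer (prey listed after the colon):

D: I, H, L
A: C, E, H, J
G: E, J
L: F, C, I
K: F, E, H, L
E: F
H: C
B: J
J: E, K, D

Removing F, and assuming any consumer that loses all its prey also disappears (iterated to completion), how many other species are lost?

Remove F.
Round 1: E (all prey gone) → extinct.
No further losses. Total secondary extinctions: 1.

1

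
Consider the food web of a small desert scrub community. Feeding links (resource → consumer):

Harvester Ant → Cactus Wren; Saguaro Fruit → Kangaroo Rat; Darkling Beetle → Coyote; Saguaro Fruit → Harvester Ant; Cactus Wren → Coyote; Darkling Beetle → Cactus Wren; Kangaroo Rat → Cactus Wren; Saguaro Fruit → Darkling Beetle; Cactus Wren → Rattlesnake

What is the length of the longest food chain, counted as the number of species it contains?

4 species

One longest chain: Saguaro Fruit → Kangaroo Rat → Cactus Wren → Coyote.
It has 4 species and 3 links.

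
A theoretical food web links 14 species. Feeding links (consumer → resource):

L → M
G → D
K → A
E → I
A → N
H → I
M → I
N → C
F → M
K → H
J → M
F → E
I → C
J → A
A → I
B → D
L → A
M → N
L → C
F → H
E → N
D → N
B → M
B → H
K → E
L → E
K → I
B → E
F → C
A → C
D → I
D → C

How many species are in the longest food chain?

One longest chain: C → N → M → L.
It has 4 species and 3 links.

4 species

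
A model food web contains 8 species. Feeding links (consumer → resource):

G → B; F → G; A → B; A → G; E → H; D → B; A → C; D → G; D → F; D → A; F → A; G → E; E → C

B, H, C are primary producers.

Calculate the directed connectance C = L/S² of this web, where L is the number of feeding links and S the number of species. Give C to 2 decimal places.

The web has S = 8 species and L = 13 feeding links.
C = L / S² = 13 / 64 = 0.2031 ≈ 0.20.

C = 0.20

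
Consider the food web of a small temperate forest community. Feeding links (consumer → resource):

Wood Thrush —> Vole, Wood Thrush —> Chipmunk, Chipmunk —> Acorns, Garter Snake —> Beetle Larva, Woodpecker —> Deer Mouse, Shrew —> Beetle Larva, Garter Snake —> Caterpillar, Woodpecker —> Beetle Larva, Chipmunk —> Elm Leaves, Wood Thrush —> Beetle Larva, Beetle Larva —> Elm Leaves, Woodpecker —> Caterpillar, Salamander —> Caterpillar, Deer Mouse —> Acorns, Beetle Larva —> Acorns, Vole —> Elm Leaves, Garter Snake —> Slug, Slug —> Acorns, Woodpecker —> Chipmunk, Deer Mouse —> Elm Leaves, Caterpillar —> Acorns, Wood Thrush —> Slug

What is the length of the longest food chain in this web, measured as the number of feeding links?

2 links

One longest chain: Acorns → Caterpillar → Garter Snake.
It has 3 species and 2 links.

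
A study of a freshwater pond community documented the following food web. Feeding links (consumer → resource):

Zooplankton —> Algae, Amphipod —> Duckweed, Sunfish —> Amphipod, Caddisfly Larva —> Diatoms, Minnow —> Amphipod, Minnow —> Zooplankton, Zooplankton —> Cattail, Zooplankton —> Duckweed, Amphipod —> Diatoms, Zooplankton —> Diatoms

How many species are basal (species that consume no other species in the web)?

Basal species (no prey listed): Duckweed, Cattail, Algae, Diatoms.
Count: 4.

4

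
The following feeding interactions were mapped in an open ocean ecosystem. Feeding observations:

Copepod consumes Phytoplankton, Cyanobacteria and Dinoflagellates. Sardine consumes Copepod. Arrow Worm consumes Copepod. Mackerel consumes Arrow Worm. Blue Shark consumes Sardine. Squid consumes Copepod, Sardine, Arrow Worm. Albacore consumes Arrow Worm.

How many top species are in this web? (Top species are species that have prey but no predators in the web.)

Top species (has prey, but nothing eats it): Squid, Albacore, Mackerel, Blue Shark.
Count: 4.

4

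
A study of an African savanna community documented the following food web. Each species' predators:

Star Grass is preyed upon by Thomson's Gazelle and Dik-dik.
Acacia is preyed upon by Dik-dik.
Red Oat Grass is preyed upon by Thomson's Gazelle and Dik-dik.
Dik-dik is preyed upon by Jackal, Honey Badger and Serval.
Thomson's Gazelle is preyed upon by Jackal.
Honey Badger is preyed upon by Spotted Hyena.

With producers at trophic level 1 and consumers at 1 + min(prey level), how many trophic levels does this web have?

4

Producers (level 1): Acacia, Star Grass, Red Oat Grass.
Following each consumer down to its lowest-level prey: Acacia → Dik-dik → Honey Badger → Spotted Hyena (levels 1 through 4).
All prey of Spotted Hyena (Honey Badger 3) are at level 3 or above, so Spotted Hyena is at level 1 + 3 = 4.
Every consumer has at least one prey at level 3 or below, so none exceeds level 4.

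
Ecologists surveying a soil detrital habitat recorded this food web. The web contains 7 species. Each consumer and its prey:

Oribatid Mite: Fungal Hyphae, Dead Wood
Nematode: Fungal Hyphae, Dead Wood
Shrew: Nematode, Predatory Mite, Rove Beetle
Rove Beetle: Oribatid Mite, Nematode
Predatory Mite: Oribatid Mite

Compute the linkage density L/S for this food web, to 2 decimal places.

There are L = 10 links among S = 7 species.
L/S = 10/7 = 1.4286 ≈ 1.43.

L/S = 1.43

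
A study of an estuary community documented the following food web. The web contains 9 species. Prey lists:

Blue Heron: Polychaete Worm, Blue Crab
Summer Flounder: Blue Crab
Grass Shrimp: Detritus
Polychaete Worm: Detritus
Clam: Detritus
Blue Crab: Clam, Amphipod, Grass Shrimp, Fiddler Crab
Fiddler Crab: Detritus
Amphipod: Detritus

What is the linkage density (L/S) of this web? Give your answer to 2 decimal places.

L/S = 1.33

There are L = 12 links among S = 9 species.
L/S = 12/9 = 1.3333 ≈ 1.33.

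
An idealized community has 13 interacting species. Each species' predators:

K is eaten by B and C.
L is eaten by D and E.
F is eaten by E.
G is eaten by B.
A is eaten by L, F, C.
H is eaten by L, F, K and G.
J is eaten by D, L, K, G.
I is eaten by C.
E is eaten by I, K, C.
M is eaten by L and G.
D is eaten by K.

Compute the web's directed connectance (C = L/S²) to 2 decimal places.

C = 0.14

The web has S = 13 species and L = 24 feeding links.
C = L / S² = 24 / 169 = 0.1420 ≈ 0.14.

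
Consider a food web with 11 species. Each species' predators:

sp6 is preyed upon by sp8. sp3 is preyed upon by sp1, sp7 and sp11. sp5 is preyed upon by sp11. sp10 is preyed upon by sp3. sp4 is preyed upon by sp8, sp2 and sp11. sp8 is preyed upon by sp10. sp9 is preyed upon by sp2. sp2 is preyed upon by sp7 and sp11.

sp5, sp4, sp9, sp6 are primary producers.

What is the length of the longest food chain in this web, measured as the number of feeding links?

One longest chain: sp4 → sp8 → sp10 → sp3 → sp7.
It has 5 species and 4 links.

4 links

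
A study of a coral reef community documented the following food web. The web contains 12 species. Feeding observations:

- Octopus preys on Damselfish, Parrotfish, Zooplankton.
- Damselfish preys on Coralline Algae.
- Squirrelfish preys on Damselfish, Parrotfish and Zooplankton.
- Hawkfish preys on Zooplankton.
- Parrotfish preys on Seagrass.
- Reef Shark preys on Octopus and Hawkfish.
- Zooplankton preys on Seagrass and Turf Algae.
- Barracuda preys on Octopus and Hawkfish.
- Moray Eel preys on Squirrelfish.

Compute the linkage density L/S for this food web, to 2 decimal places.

There are L = 16 links among S = 12 species.
L/S = 16/12 = 1.3333 ≈ 1.33.

L/S = 1.33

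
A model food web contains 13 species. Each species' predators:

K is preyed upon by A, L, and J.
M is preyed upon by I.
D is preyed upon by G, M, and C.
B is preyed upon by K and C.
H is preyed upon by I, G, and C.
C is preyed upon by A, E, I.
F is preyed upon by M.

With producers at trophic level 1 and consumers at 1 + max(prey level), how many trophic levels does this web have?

3

Producers (level 1): B, D, H, F.
B → C → E gives E level 3.
No species has a prey at level 3, so no species reaches level 4.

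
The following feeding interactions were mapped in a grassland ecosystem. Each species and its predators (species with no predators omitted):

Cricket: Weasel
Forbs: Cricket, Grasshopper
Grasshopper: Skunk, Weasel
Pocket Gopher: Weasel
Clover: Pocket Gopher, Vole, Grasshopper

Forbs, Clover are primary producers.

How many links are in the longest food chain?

One longest chain: Forbs → Grasshopper → Skunk.
It has 3 species and 2 links.

2 links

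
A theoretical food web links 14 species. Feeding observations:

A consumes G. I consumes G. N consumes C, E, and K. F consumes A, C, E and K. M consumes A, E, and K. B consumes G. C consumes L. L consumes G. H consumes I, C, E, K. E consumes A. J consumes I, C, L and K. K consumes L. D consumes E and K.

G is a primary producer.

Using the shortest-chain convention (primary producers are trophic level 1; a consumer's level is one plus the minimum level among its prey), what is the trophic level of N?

Trophic level 4

G is a producer → level 1.
L eats G → level 2.
K eats L → level 3.
N eats K → level 4.
No prey of N is below level 3, so 4 is the minimum.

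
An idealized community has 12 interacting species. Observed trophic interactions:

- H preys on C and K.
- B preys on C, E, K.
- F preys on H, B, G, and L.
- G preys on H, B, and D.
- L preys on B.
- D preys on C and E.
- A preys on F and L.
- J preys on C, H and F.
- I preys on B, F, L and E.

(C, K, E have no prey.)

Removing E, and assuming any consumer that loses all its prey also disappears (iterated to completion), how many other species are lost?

0

Remove E.
Every predator of it retains at least one other prey: D still has C; B still has C, K; I still has B, L, F.
No consumer loses all prey, so no secondary extinctions occur.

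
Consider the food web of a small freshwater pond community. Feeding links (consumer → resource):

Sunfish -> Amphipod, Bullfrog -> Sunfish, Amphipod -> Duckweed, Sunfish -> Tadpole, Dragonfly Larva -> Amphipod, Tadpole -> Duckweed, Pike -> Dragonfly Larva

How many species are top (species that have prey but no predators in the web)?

2

Top species (has prey, but nothing eats it): Bullfrog, Pike.
Count: 2.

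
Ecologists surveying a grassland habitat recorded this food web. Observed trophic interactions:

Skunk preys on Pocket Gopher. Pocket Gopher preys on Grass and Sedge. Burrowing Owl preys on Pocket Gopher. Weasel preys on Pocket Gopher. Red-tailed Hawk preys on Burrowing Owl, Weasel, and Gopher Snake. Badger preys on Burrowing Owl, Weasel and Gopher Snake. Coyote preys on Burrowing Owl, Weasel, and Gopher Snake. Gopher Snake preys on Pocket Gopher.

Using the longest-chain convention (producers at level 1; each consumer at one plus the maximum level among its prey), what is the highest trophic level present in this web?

4

Producers (level 1): Sedge, Grass.
Sedge → Pocket Gopher → Burrowing Owl → Coyote gives Coyote level 4.
No species has a prey at level 4, so no species reaches level 5.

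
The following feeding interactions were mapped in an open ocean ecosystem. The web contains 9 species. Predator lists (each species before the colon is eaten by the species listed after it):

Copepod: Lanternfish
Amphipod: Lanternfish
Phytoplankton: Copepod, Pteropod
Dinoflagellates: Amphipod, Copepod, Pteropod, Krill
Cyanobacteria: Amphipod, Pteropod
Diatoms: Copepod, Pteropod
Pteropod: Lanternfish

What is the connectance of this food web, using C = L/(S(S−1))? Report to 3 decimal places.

C = 0.181

The web has S = 9 species and L = 13 feeding links.
C = L / (S(S−1)) = 13 / 72 = 0.1806 ≈ 0.181.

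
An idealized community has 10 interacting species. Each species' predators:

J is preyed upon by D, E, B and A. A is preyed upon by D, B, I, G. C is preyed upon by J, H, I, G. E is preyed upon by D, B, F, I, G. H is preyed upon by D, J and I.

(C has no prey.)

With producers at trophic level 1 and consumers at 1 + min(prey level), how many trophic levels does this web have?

4

Producers (level 1): C.
Following each consumer down to its lowest-level prey: C → J → E → F (levels 1 through 4).
All prey of F (E 3) are at level 3 or above, so F is at level 1 + 3 = 4.
Every consumer has at least one prey at level 3 or below, so none exceeds level 4.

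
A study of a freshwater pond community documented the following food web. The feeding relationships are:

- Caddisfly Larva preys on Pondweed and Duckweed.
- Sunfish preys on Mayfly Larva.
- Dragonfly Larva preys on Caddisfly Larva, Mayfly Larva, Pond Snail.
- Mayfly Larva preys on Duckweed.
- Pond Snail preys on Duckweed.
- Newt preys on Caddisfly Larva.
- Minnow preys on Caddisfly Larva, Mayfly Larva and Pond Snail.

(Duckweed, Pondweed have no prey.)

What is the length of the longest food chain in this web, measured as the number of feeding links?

One longest chain: Duckweed → Caddisfly Larva → Newt.
It has 3 species and 2 links.

2 links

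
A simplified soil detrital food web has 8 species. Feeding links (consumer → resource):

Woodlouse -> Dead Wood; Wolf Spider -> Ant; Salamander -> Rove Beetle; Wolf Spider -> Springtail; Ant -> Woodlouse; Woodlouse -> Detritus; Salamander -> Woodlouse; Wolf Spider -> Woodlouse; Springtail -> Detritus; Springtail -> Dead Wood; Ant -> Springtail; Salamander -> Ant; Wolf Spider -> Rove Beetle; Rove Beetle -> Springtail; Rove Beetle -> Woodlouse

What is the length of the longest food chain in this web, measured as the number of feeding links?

One longest chain: Dead Wood → Springtail → Ant → Salamander.
It has 4 species and 3 links.

3 links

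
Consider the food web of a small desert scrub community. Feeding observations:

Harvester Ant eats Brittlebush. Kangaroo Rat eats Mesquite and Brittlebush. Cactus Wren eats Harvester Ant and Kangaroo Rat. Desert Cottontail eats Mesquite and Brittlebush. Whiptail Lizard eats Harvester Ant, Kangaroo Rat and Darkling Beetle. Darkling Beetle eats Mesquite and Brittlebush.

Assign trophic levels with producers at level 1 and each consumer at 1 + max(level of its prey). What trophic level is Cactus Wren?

Brittlebush is a producer → level 1.
Harvester Ant eats Brittlebush → level 2.
Cactus Wren eats Harvester Ant (level 2); other prey at levels: Kangaroo Rat 2 → level 3.

Trophic level 3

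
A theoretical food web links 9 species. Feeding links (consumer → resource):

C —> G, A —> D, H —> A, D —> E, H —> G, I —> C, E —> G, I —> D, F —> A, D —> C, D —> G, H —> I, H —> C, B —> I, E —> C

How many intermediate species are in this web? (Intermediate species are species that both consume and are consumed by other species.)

5

Intermediate species (has both prey and predators): C, E, D, I, A.
Count: 5.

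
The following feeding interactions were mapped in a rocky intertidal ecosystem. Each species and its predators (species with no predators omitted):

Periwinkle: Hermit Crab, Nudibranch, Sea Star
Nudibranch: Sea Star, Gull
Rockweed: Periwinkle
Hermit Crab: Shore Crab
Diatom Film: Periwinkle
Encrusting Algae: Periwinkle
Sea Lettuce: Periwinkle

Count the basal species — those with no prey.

Basal species (no prey listed): Encrusting Algae, Sea Lettuce, Rockweed, Diatom Film.
Count: 4.

4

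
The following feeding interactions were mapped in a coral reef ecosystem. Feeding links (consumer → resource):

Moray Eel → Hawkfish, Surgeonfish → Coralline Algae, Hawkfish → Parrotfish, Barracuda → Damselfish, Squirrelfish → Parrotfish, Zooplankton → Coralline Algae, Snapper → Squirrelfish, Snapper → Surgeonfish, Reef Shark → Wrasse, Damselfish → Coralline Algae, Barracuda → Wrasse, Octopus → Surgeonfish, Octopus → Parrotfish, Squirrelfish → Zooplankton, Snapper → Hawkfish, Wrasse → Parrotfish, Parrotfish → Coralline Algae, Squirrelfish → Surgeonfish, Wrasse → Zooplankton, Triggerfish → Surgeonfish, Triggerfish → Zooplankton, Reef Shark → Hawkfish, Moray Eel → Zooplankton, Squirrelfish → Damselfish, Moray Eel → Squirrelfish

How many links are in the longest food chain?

3 links

One longest chain: Coralline Algae → Zooplankton → Wrasse → Barracuda.
It has 4 species and 3 links.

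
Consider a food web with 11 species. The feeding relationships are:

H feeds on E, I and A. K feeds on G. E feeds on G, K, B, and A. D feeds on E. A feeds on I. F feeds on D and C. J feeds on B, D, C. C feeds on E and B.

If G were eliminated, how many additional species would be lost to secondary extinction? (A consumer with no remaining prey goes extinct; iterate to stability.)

Remove G.
Round 1: K (all prey gone) → extinct.
No further losses. Total secondary extinctions: 1.

1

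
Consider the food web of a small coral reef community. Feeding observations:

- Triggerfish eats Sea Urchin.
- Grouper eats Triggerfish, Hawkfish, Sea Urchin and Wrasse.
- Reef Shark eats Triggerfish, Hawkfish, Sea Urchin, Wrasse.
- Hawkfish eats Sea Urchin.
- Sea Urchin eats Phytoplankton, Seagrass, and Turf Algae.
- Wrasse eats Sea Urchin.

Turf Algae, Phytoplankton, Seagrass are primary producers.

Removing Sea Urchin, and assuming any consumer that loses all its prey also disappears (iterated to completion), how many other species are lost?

Remove Sea Urchin.
Round 1: Triggerfish (all prey gone), Wrasse (all prey gone), Hawkfish (all prey gone) → extinct.
Round 2: Reef Shark (all prey gone), Grouper (all prey gone) → extinct.
No further losses. Total secondary extinctions: 5.

5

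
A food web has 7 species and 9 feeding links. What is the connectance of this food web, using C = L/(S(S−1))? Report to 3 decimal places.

The web has S = 7 species and L = 9 feeding links.
C = L / (S(S−1)) = 9 / 42 = 0.2143 ≈ 0.214.

C = 0.214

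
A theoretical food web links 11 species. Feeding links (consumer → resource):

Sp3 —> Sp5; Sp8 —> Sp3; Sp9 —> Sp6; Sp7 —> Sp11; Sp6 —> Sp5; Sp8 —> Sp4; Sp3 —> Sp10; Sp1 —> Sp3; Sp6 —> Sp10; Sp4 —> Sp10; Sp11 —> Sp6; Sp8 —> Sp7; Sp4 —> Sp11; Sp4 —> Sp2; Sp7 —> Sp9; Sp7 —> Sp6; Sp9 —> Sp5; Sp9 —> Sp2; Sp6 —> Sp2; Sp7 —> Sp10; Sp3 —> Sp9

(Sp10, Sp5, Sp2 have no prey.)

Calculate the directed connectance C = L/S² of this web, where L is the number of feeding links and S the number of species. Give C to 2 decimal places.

C = 0.17

The web has S = 11 species and L = 21 feeding links.
C = L / S² = 21 / 121 = 0.1736 ≈ 0.17.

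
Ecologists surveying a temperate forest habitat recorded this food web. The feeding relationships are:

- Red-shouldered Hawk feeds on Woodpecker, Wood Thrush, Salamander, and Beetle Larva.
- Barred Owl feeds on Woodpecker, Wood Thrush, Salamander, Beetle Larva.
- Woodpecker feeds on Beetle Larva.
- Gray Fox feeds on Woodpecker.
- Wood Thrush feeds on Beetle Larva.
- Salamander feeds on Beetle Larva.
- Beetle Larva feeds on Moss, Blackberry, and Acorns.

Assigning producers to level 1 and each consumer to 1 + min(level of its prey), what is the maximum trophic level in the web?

Producers (level 1): Moss, Acorns, Blackberry.
Following each consumer down to its lowest-level prey: Moss → Beetle Larva → Woodpecker → Gray Fox (levels 1 through 4).
All prey of Gray Fox (Woodpecker 3) are at level 3 or above, so Gray Fox is at level 1 + 3 = 4.
Every consumer has at least one prey at level 3 or below, so none exceeds level 4.

4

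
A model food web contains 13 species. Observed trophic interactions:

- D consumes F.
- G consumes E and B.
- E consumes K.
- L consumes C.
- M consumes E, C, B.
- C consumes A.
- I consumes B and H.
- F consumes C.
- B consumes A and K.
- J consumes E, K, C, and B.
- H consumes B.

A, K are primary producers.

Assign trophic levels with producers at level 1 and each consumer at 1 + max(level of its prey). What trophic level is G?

A is a producer → level 1.
B eats A (level 1); other prey at levels: K 1 → level 2.
G eats B (level 2); other prey at levels: E 2 → level 3.

Trophic level 3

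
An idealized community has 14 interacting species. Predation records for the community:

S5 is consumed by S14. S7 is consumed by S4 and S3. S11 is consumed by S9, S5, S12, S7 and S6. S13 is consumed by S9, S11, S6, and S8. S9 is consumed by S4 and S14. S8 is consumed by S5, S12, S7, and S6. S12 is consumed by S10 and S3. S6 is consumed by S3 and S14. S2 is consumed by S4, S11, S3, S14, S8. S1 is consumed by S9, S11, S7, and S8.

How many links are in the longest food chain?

3 links

One longest chain: S2 → S11 → S12 → S10.
It has 4 species and 3 links.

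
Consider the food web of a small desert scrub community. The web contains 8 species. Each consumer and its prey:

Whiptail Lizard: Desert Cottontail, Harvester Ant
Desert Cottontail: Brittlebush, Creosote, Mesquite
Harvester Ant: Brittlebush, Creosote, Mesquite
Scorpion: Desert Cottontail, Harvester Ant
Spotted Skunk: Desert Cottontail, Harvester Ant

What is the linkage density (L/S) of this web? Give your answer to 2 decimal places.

L/S = 1.50

There are L = 12 links among S = 8 species.
L/S = 12/8 = 1.5000 ≈ 1.50.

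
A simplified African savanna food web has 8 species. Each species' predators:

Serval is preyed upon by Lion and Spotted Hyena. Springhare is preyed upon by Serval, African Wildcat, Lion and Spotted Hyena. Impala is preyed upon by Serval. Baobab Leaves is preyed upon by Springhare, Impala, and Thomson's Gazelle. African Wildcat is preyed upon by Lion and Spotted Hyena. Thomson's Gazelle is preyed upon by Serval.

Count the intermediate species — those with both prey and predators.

5

Intermediate species (has both prey and predators): Springhare, Thomson's Gazelle, Impala, African Wildcat, Serval.
Count: 5.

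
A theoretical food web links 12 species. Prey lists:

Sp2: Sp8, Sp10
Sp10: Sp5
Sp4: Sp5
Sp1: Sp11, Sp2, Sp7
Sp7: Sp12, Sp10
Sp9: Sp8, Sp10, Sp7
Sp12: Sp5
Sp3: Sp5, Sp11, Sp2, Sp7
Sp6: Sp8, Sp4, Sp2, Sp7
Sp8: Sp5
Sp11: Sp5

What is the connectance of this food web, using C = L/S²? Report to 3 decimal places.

C = 0.160

The web has S = 12 species and L = 23 feeding links.
C = L / S² = 23 / 144 = 0.1597 ≈ 0.160.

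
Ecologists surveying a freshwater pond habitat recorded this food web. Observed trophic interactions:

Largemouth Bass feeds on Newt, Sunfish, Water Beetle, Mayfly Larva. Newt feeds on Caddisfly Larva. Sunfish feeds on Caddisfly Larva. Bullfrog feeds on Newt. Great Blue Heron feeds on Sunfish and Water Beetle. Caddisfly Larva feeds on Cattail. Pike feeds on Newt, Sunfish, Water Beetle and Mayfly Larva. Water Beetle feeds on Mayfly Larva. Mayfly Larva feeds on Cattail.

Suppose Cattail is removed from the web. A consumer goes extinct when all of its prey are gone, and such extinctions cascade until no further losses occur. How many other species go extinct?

9

Remove Cattail.
Round 1: Mayfly Larva (all prey gone), Caddisfly Larva (all prey gone) → extinct.
Round 2: Water Beetle (all prey gone), Newt (all prey gone), Sunfish (all prey gone) → extinct.
Round 3: Largemouth Bass (all prey gone), Pike (all prey gone), Bullfrog (all prey gone), Great Blue Heron (all prey gone) → extinct.
No further losses. Total secondary extinctions: 9.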